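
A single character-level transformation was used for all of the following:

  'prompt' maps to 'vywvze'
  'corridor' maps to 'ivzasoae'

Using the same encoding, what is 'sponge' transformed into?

ywwwqp

In prompt: p→v is +6, r→y is +7, o→w is +8, m→v is +9 — the shift increases by 1 each position. Letter i (0-indexed) is shifted by i+6, so successive shifts are 6, 7, 8, ….
Applying it to sponge: s+6=y, p+7=w, o+8=w, n+9=w, g+10=q, e+11=p.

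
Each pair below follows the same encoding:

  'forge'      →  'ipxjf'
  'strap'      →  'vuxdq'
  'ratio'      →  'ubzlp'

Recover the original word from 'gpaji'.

dough

Shifts by position in forge: pos 0: f→i (+3), pos 1: o→p (+1), pos 2: r→x (+6), pos 3: g→j (+3), pos 4: e→f (+1) — repeating every 3. It's a Vigenère-style cipher with numeric key [3,1,6]: position i shifts by key[i mod 3].
Undoing it on gpaji: g−3=d, p−1=o, a−6=u, j−3=g, i−1=h.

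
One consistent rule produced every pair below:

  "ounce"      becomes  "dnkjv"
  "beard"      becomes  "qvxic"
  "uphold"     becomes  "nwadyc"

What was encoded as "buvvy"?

o(14)→d(3) and u(20)→n(13) fit y≡19x+23 (mod 26); the inverse of 19 mod 26 is 11. This is an affine cipher: with a=0,…,z=25, each position x becomes (19x+23) mod 26.
Reversing it on buvvy: b(1)→11·(1−23)≡18=s; u(20)→11·(20−23)≡19=t; v(21)→11·(21−23)≡4=e; v(21)→11·(21−23)≡4=e; y(24)→11·(24−23)≡11=l (all mod 26).

steel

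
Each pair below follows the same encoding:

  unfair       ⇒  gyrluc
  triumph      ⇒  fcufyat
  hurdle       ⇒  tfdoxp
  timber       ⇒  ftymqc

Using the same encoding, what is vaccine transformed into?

Shifts by position in unfair: pos 0: u→g (+12), pos 1: n→y (+11), pos 2: f→r (+12), pos 3: a→l (+11) — repeating every 2. A repeating key of period 2 is used — shifts +12, +11 over and over.
Applying it to vaccine: v+12=h, a+11=l, c+12=o, c+11=n, i+12=u, n+11=y, e+12=q.

hlonuyq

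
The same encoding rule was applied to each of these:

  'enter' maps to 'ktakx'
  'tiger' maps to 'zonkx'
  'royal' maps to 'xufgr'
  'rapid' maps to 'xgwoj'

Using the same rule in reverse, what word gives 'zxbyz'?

It's a Vigenère-style cipher with numeric key [6,6,7]: position i shifts by key[i mod 3].
Decoding zxbyz: z−6=t, x−6=r, b−7=u, y−6=s, z−6=t.

trust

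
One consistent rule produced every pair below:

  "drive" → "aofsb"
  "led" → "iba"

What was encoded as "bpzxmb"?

escape

Compare letters: d→a is +23, r→o is +23, i→f is +23 — a constant shift. This is a Caesar cipher with shift 23.
Reversing it on bpzxmb: b−23=e, p−23=s, z−23=c, x−23=a, m−23=p, b−23=e.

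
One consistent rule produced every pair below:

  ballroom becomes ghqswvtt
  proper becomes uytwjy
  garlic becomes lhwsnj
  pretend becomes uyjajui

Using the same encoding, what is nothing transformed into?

Shifts by position in ballroom: pos 0: b→g (+5), pos 1: a→h (+7), pos 2: l→q (+5), pos 3: l→s (+7) — repeating every 2. It's a Vigenère-style cipher with numeric key [5,7]: position i shifts by key[i mod 2].
On nothing: n+5=s, o+7=v, t+5=y, h+7=o, i+5=n, n+7=u, g+5=l.

svyonul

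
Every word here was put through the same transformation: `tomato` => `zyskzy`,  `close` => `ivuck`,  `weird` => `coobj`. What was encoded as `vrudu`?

The shifts repeat in a cycle of length 2: positions 0,1,… shift by +6, +10, then the pattern repeats.
Undoing it on vrudu: v−6=p, r−10=h, u−6=o, d−10=t, u−6=o.

photo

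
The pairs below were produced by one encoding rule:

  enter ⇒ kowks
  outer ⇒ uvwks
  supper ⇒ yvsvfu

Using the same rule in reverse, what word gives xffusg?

The shifts repeat in a cycle of length 3: positions 0,1,… shift by +6, +1, +3, then the pattern repeats.
Undoing it on xffusg: x−6=r, f−1=e, f−3=c, u−6=o, s−1=r, g−3=d.

record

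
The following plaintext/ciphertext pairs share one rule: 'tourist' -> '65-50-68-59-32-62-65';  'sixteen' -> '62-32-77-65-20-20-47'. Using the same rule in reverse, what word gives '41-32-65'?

lit

t(#20)→65 and o(#15)→50: differences scale by 3, so n = 3·pos + 5. With a=1..z=26, the number is 3·pos + 5.
Decoding 41-32-65: 41→(41−5)÷3=12=l, 32→(32−5)÷3=9=i, 65→(65−5)÷3=20=t.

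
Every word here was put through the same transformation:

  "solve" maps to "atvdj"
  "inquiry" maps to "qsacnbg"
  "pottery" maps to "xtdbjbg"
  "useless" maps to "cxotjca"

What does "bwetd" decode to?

truly

Shifts by position in solve: pos 0: s→a (+8), pos 1: o→t (+5), pos 2: l→v (+10), pos 3: v→d (+8), pos 4: e→j (+5) — repeating every 3. It's a Vigenère-style cipher with numeric key [8,5,10]: position i shifts by key[i mod 3].
Decoding bwetd: b−8=t, w−5=r, e−10=u, t−8=l, d−5=y.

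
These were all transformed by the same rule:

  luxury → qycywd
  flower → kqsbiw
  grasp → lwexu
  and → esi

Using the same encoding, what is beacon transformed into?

The shift depends on letter class: consonant l→q is +5, but vowel u→y is +4. Vowels shift forward by 4 and consonants shift forward by 5.
Applying it to beacon: b(cons)+5=g, e(vowel)+4=i, a(vowel)+4=e, c(cons)+5=h, o(vowel)+4=s, n(cons)+5=s.

giehss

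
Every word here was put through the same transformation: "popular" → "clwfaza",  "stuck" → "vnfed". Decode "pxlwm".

blame

The output letters match the input read backwards, each shifted +11: popular reversed is ralupop. The word is reversed, then every letter is shifted forward by 11.
Decoding pxlwm: shift back: p−11=e, x−11=m, l−11=a, w−11=l, m−11=b → emalb; then reverse → blame.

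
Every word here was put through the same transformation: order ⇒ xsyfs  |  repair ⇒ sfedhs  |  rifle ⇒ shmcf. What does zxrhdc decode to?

o(14)→x(23) and r(17)→s(18) fit y≡7x+3 (mod 26); the inverse of 7 mod 26 is 15. This is an affine cipher: with a=0,…,z=25, each position x becomes (7x+3) mod 26.
Decoding zxrhdc: z(25)→15·(25−3)≡18=s; x(23)→15·(23−3)≡14=o; r(17)→15·(17−3)≡2=c; h(7)→15·(7−3)≡8=i; d(3)→15·(3−3)≡0=a; c(2)→15·(2−3)≡11=l (all mod 26).

social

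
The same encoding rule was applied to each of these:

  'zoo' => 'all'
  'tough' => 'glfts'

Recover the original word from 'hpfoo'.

skull

Each pair mirrors across the alphabet (z↔a, o↔l, o↔l): positions sum to 25. This is the alphabet-reversal cipher (Atbash): a becomes z, b becomes y, etc.
Decoding hpfoo: h↔s, p↔k, f↔u, o↔l, o↔l.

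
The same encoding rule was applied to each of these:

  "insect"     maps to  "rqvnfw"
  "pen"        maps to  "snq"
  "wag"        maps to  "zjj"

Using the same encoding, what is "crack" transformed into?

fujfn

The shift depends on letter class: consonant n→q is +3, but vowel i→r is +9. Two shifts are in play — +9 for a/e/i/o/u, +3 for every other letter.
Applying it to crack: c(cons)+3=f, r(cons)+3=u, a(vowel)+9=j, c(cons)+3=f, k(cons)+3=n.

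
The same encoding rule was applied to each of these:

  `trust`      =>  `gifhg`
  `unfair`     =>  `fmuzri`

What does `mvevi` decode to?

never

Each pair mirrors across the alphabet (t↔g, r↔i, u↔f): positions sum to 25. Each letter is replaced by its mirror in the alphabet: a↔z, b↔y, c↔x, and so on (the Atbash cipher).
Undoing it on mvevi: m↔n, v↔e, e↔v, v↔e, i↔r.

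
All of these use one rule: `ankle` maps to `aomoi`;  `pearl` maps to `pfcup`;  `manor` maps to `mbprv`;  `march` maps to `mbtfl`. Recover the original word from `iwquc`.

ivory

In ankle: a→a is +0, n→o is +1, k→m is +2, l→o is +3 — the shift increases by 1 each position. Each letter shifts forward by its position index (0, 1, 2, …) — the shift grows by one for each successive letter.
Decoding iwquc: i−0=i, w−1=v, q−2=o, u−3=r, c−4=y.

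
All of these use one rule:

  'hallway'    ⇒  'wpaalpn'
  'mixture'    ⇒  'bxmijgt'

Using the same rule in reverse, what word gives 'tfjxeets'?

equipped

Compare letters: h→w is +15, a→p is +15, l→a is +15 — a constant shift. It's a constant shift of +15 (ROT15).
Undoing it on tfjxeets: t−15=e, f−15=q, j−15=u, x−15=i, e−15=p, e−15=p, t−15=e, s−15=d.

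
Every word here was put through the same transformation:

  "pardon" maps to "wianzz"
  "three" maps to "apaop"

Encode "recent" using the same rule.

ymloyf

In pardon: p→w is +7, a→i is +8, r→a is +9, d→n is +10 — the shift increases by 1 each position. Letter i (0-indexed) is shifted by i+7, so successive shifts are 7, 8, 9, ….
Applying it to recent: r+7=y, e+8=m, c+9=l, e+10=o, n+11=y, t+12=f.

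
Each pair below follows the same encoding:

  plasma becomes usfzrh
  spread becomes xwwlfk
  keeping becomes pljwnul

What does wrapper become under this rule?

byfwulw

A repeating key of period 2 is used — shifts +5, +7 over and over.
For wrapper: w+5=b, r+7=y, a+5=f, p+7=w, p+5=u, e+7=l, r+5=w.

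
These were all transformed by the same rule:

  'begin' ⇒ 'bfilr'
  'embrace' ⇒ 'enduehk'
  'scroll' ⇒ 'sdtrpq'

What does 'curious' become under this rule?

In begin: b→b is +0, e→f is +1, g→i is +2, i→l is +3 — the shift increases by 1 each position. Each letter shifts forward by its position index (0, 1, 2, …) — the shift grows by one for each successive letter.
Applying it to curious: c+0=c, u+1=v, r+2=t, i+3=l, o+4=s, u+5=z, s+6=y.

cvtlszy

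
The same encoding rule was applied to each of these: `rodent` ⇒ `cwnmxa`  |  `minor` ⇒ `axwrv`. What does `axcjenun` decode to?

The output letters match the input read backwards, each shifted +9: rodent reversed is tnedor. The word is reversed, then every letter is shifted forward by 9.
Decoding axcjenun: shift back: a−9=r, x−9=o, c−9=t, j−9=a, e−9=v, n−9=e, u−9=l, n−9=e → rotavele; then reverse → elevator.

elevator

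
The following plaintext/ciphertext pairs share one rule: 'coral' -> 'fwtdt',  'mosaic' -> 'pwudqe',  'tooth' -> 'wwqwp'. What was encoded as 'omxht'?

level

The shifts repeat in a cycle of length 3: positions 0,1,… shift by +3, +8, +2, then the pattern repeats.
Undoing it on omxht: o−3=l, m−8=e, x−2=v, h−3=e, t−8=l.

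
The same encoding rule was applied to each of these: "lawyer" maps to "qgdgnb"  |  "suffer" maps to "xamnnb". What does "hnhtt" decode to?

In lawyer: l→q is +5, a→g is +6, w→d is +7, y→g is +8 — the shift increases by 1 each position. The shift increases by 1 at each position, starting from +5: 5, 6, 7, ….
Decoding hnhtt: h−5=c, n−6=h, h−7=a, t−8=l, t−9=k.

chalk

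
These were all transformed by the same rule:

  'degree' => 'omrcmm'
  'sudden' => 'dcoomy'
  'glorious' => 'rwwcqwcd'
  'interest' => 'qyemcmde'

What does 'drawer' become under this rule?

The shift depends on letter class: consonant d→o is +11, but vowel e→m is +8. Vowels shift forward by 8 and consonants shift forward by 11.
For drawer: d(cons)+11=o, r(cons)+11=c, a(vowel)+8=i, w(cons)+11=h, e(vowel)+8=m, r(cons)+11=c.

ocihmc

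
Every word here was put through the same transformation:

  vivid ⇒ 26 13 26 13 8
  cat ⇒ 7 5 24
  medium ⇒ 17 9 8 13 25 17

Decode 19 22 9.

v is letter #22 and maps to 26: an offset of 4. The number is (letter's place in the alphabet, a=1) + 4.
Reversing it on 19 22 9: 19→(19−4)÷1=15=o, 22→(22−4)÷1=18=r, 9→(9−4)÷1=5=e.

ore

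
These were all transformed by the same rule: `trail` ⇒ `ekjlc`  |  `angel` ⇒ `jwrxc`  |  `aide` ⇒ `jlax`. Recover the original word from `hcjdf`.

t(19)→e(4) and r(17)→k(10) fit y≡23x+9 (mod 26); the inverse of 23 mod 26 is 17. This is an affine cipher: with a=0,…,z=25, each position x becomes (23x+9) mod 26.
Decoding hcjdf: h(7)→17·(7−9)≡18=s; c(2)→17·(2−9)≡11=l; j(9)→17·(9−9)≡0=a; d(3)→17·(3−9)≡2=c; f(5)→17·(5−9)≡10=k (all mod 26).

slack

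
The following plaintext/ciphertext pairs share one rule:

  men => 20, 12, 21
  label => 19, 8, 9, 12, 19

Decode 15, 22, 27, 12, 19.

m is letter #13 and maps to 20: an offset of 7. Each letter is replaced by its alphabet position (a=1..z=26) + 7.
Undoing it on 15, 22, 27, 12, 19: 15→(15−7)÷1=8=h, 22→(22−7)÷1=15=o, 27→(27−7)÷1=20=t, 12→(12−7)÷1=5=e, 19→(19−7)÷1=12=l.

hotel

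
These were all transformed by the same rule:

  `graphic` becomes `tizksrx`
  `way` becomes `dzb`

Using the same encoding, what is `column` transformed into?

This is the alphabet-reversal cipher (Atbash): a becomes z, b becomes y, etc.
For column: c↔x, o↔l, l↔o, u↔f, m↔n, n↔m.

xlofnm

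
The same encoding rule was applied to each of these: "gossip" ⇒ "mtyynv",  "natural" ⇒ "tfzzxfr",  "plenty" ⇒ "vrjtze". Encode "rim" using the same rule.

xns

The rule splits by letter class: vowels +5, consonants +6.
For rim: r(cons)+6=x, i(vowel)+5=n, m(cons)+6=s.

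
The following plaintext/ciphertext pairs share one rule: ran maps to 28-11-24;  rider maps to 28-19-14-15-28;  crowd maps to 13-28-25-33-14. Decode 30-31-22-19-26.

tulip

r is letter #18 and maps to 28: an offset of 10. Each letter is replaced by its alphabet position (a=1..z=26) + 10.
Undoing it on 30-31-22-19-26: 30→(30−10)÷1=20=t, 31→(31−10)÷1=21=u, 22→(22−10)÷1=12=l, 19→(19−10)÷1=9=i, 26→(26−10)÷1=16=p.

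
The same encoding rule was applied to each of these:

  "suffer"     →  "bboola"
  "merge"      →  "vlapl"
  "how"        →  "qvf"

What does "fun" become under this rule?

obw

The shift depends on letter class: consonant s→b is +9, but vowel u→b is +7. Two shifts are in play — +7 for a/e/i/o/u, +9 for every other letter.
Applying it to fun: f(cons)+9=o, u(vowel)+7=b, n(cons)+9=w.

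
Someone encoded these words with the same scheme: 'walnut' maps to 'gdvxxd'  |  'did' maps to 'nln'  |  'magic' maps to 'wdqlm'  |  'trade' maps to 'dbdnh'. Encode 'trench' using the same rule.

dbhxmr

The rule splits by letter class: vowels +3, consonants +10.
Applying it to trench: t(cons)+10=d, r(cons)+10=b, e(vowel)+3=h, n(cons)+10=x, c(cons)+10=m, h(cons)+10=r.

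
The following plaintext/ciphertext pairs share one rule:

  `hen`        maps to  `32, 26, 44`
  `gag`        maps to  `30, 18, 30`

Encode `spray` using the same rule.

h(#8)→32 and e(#5)→26: differences scale by 2, so n = 2·pos + 16. With a=1..z=26, the number is 2·pos + 16.
Applying it to spray: s=19→54, p=16→48, r=18→52, a=1→18, y=25→66.

54, 48, 52, 18, 66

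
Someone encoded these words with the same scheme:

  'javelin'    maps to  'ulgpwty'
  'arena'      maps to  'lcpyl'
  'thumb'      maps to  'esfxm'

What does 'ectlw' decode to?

trial

Compare letters: j→u is +11, a→l is +11, v→g is +11 — a constant shift. Every letter moves 11 places later in the alphabet, wrapping around z→a.
Undoing it on ectlw: e−11=t, c−11=r, t−11=i, l−11=a, w−11=l.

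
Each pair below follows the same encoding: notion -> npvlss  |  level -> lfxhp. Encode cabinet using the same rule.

The shift increases by 1 at each position, starting from +0: 0, 1, 2, ….
On cabinet: c+0=c, a+1=b, b+2=d, i+3=l, n+4=r, e+5=j, t+6=z.

cbdlrjz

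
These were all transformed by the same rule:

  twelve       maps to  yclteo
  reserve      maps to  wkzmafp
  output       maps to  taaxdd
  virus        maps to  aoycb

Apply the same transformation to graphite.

Each letter shifts forward by (position + 5), i.e. 5, 6, 7, … — the shift grows by one for each successive letter.
Applying it to graphite: g+5=l, r+6=x, a+7=h, p+8=x, h+9=q, i+10=s, t+11=e, e+12=q.

lxhxqseq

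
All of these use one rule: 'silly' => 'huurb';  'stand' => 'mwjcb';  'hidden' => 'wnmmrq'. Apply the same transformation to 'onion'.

wxrwx

Two steps: reverse the string, then apply a Caesar shift of +9.
On onion: reverse → noino; then shift: n+9=w, o+9=x, i+9=r, n+9=w, o+9=x.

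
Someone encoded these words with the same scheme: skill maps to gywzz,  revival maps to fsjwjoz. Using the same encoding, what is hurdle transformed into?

Compare letters: s→g is +14, k→y is +14, i→w is +14 — a constant shift. Each letter is shifted forward by 14 in the alphabet (a Caesar shift of +14).
For hurdle: h+14=v, u+14=i, r+14=f, d+14=r, l+14=z, e+14=s.

vifrzs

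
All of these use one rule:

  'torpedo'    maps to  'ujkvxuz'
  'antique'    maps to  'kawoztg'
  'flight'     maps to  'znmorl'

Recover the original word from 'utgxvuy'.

The output letters match the input read backwards, each shifted +6: torpedo reversed is odeprot. Read the word backwards and shift each letter +6.
Decoding utgxvuy: shift back: u−6=o, t−6=n, g−6=a, x−6=r, v−6=p, u−6=o, y−6=s → onarpos; then reverse → soprano.

soprano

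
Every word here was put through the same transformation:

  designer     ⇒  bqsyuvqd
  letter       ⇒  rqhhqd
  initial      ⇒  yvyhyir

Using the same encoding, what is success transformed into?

d(3)→b(1) and e(4)→q(16) fit y≡15x+8 (mod 26); the inverse of 15 mod 26 is 7. This is an affine cipher: with a=0,…,z=25, each position x becomes (15x+8) mod 26.
Applying it to success: s(18)→15·18+8≡18=s; u(20)→15·20+8≡22=w; c(2)→15·2+8≡12=m; c(2)→15·2+8≡12=m; e(4)→15·4+8≡16=q; s(18)→15·18+8≡18=s; s(18)→15·18+8≡18=s (all mod 26).

swmmqss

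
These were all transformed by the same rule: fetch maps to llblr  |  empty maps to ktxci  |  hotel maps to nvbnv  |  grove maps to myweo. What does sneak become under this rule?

The shift increases by 1 at each position, starting from +6: 6, 7, 8, ….
On sneak: s+6=y, n+7=u, e+8=m, a+9=j, k+10=u.

yumju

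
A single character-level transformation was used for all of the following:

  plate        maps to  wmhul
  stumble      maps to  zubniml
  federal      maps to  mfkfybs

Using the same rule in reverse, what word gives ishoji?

branch

Shifts by position in plate: pos 0: p→w (+7), pos 1: l→m (+1), pos 2: a→h (+7), pos 3: t→u (+1) — repeating every 2. A repeating key of period 2 is used — shifts +7, +1 over and over.
Decoding ishoji: i−7=b, s−1=r, h−7=a, o−1=n, j−7=c, i−1=h.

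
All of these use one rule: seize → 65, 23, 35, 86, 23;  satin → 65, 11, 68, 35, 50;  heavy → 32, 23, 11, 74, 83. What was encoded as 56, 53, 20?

s(#19)→65 and e(#5)→23: differences scale by 3, so n = 3·pos + 8. Each letter becomes 3×(its alphabet position, a=1..z=26) + 8.
Undoing it on 56, 53, 20: 56→(56−8)÷3=16=p, 53→(53−8)÷3=15=o, 20→(20−8)÷3=4=d.

pod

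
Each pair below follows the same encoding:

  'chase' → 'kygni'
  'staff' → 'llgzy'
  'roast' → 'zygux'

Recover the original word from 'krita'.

uncle

The output letters match the input read backwards, each shifted +6: chase reversed is esahc. Two steps: reverse the string, then apply a Caesar shift of +6.
Undoing it on krita: shift back: k−6=e, r−6=l, i−6=c, t−6=n, a−6=u → elcnu; then reverse → uncle.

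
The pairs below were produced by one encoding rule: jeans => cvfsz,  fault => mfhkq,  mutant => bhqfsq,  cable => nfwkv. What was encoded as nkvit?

Treating letters as 0–25, the rule is x ↦ 17x + 5 (mod 26).
Decoding nkvit: n(13)→23·(13−5)≡2=c; k(10)→23·(10−5)≡11=l; v(21)→23·(21−5)≡4=e; i(8)→23·(8−5)≡17=r; t(19)→23·(19−5)≡10=k (all mod 26).

clerk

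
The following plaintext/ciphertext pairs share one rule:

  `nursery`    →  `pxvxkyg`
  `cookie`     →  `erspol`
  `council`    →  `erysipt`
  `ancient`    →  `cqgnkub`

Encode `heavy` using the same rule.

In nursery: n→p is +2, u→x is +3, r→v is +4, s→x is +5 — the shift increases by 1 each position. Letter i (0-indexed) is shifted by i+2, so successive shifts are 2, 3, 4, ….
Applying it to heavy: h+2=j, e+3=h, a+4=e, v+5=a, y+6=e.

jheae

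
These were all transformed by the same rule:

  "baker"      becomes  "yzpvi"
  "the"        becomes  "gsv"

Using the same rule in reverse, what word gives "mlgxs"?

notch

Each letter is replaced by its mirror in the alphabet: a↔z, b↔y, c↔x, and so on (the Atbash cipher).
Decoding mlgxs: m↔n, l↔o, g↔t, x↔c, s↔h.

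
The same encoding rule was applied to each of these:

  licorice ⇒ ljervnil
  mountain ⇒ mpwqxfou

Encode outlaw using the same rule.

ovvoeb

In licorice: l→l is +0, i→j is +1, c→e is +2, o→r is +3 — the shift increases by 1 each position. Letter i (0-indexed) is shifted by i+0, so successive shifts are 0, 1, 2, ….
For outlaw: o+0=o, u+1=v, t+2=v, l+3=o, a+4=e, w+5=b.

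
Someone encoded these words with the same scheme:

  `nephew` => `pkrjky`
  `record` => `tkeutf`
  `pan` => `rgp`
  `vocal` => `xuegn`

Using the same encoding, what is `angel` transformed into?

The shift depends on letter class: consonant n→p is +2, but vowel e→k is +6. Vowels shift forward by 6 and consonants shift forward by 2.
Applying it to angel: a(vowel)+6=g, n(cons)+2=p, g(cons)+2=i, e(vowel)+6=k, l(cons)+2=n.

gpikn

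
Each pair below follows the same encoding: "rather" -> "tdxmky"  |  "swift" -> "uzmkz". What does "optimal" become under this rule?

In rather: r→t is +2, a→d is +3, t→x is +4, h→m is +5 — the shift increases by 1 each position. Each letter shifts forward by (position + 2), i.e. 2, 3, 4, … — the shift grows by one for each successive letter.
For optimal: o+2=q, p+3=s, t+4=x, i+5=n, m+6=s, a+7=h, l+8=t.

qsxnsht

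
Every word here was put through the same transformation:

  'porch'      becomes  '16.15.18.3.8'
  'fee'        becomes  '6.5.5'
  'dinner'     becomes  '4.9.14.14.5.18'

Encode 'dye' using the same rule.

4.25.5

p is letter #16 and maps to 16: an offset of 0. Letters become their 1-indexed alphabet positions: a=1 … z=26.
On dye: d=4→4, y=25→25, e=5→5.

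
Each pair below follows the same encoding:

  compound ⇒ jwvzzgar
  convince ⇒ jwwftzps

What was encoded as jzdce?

The shift increases by 1 at each position, starting from +7: 7, 8, 9, ….
Reversing it on jzdce: j−7=c, z−8=r, d−9=u, c−10=s, e−11=t.

crust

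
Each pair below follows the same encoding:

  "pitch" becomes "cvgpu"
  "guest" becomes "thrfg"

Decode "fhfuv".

Compare letters: p→c is +13, i→v is +13, t→g is +13 — a constant shift. It's a constant shift of +13 (ROT13).
Reversing it on fhfuv: f−13=s, h−13=u, f−13=s, u−13=h, v−13=i.

sushi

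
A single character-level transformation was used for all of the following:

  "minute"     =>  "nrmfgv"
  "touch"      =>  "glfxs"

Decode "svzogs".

health

Each pair mirrors across the alphabet (m↔n, i↔r, n↔m): positions sum to 25. This is the alphabet-reversal cipher (Atbash): a becomes z, b becomes y, etc.
Undoing it on svzogs: s↔h, v↔e, z↔a, o↔l, g↔t, s↔h.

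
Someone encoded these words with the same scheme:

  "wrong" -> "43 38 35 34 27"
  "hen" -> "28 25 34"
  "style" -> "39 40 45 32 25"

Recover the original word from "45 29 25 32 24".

w is letter #23 and maps to 43: an offset of 20. Each letter is replaced by its alphabet position (a=1..z=26) + 20.
Reversing it on 45 29 25 32 24: 45→(45−20)÷1=25=y, 29→(29−20)÷1=9=i, 25→(25−20)÷1=5=e, 32→(32−20)÷1=12=l, 24→(24−20)÷1=4=d.

yield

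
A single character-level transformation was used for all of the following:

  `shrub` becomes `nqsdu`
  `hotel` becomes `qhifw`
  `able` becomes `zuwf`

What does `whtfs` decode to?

lower

This is an affine cipher: with a=0,…,z=25, each position x becomes (21x+25) mod 26.
Reversing it on whtfs: w(22)→5·(22−25)≡11=l; h(7)→5·(7−25)≡14=o; t(19)→5·(19−25)≡22=w; f(5)→5·(5−25)≡4=e; s(18)→5·(18−25)≡17=r (all mod 26).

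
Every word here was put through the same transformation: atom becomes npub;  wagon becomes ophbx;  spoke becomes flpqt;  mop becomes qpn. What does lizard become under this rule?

esbajm

Read the word backwards and shift each letter +1.
On lizard: reverse → drazil; then shift: d+1=e, r+1=s, a+1=b, z+1=a, i+1=j, l+1=m.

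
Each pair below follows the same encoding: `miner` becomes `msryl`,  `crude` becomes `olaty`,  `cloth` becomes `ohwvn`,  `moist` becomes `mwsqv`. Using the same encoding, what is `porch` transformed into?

m(12)→m(12) and i(8)→s(18) fit y≡5x+4 (mod 26); the inverse of 5 mod 26 is 21. Treating letters as 0–25, the rule is x ↦ 5x + 4 (mod 26).
On porch: p(15)→5·15+4≡1=b; o(14)→5·14+4≡22=w; r(17)→5·17+4≡11=l; c(2)→5·2+4≡14=o; h(7)→5·7+4≡13=n (all mod 26).

bwlon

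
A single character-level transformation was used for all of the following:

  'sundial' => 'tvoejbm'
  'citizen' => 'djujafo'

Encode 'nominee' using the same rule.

opnjoff

It's a constant shift of +1 (ROT1).
For nominee: n+1=o, o+1=p, m+1=n, i+1=j, n+1=o, e+1=f, e+1=f.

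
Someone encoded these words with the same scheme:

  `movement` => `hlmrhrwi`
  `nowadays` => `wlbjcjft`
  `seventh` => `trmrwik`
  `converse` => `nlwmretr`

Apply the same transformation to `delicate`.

crsznjir

m(12)→h(7) and o(14)→l(11) fit y≡15x+9 (mod 26); the inverse of 15 mod 26 is 7. Each letter's alphabet position (a=0..z=25) is mapped through 15·x+9 mod 26 — an affine cipher.
On delicate: d(3)→15·3+9≡2=c; e(4)→15·4+9≡17=r; l(11)→15·11+9≡18=s; i(8)→15·8+9≡25=z; c(2)→15·2+9≡13=n; a(0)→15·0+9≡9=j; t(19)→15·19+9≡8=i; e(4)→15·4+9≡17=r (all mod 26).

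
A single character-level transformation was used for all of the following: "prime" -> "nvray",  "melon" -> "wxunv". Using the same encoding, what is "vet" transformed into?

Read the word backwards and shift each letter +9.
On vet: reverse → tev; then shift: t+9=c, e+9=n, v+9=e.

cne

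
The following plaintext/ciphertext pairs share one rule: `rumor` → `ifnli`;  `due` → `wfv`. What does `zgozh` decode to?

Each pair mirrors across the alphabet (r↔i, u↔f, m↔n): positions sum to 25. This is the alphabet-reversal cipher (Atbash): a becomes z, b becomes y, etc.
Undoing it on zgozh: z↔a, g↔t, o↔l, z↔a, h↔s.

atlas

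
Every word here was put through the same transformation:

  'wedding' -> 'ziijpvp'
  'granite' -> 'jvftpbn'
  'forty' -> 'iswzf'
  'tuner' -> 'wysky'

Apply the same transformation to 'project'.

svtplkc

The shift increases by 1 at each position, starting from +3: 3, 4, 5, ….
Applying it to project: p+3=s, r+4=v, o+5=t, j+6=p, e+7=l, c+8=k, t+9=c.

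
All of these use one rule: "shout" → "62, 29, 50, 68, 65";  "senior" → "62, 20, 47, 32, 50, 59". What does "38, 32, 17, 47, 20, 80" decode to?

kidney

s(#19)→62 and h(#8)→29: differences scale by 3, so n = 3·pos + 5. The formula is n = 3×(alphabet index, a=1) + 5.
Decoding 38, 32, 17, 47, 20, 80: 38→(38−5)÷3=11=k, 32→(32−5)÷3=9=i, 17→(17−5)÷3=4=d, 47→(47−5)÷3=14=n, 20→(20−5)÷3=5=e, 80→(80−5)÷3=25=y.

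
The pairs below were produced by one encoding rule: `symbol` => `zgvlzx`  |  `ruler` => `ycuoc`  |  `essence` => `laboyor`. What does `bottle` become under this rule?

iwcdwq

In symbol: s→z is +7, y→g is +8, m→v is +9, b→l is +10 — the shift increases by 1 each position. Each letter shifts forward by (position + 7), i.e. 7, 8, 9, … — the shift grows by one for each successive letter.
On bottle: b+7=i, o+8=w, t+9=c, t+10=d, l+11=w, e+12=q.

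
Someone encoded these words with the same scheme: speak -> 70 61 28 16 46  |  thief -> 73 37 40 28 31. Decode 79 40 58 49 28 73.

s(#19)→70 and p(#16)→61: differences scale by 3, so n = 3·pos + 13. With a=1..z=26, the number is 3·pos + 13.
Undoing it on 79 40 58 49 28 73: 79→(79−13)÷3=22=v, 40→(40−13)÷3=9=i, 58→(58−13)÷3=15=o, 49→(49−13)÷3=12=l, 28→(28−13)÷3=5=e, 73→(73−13)÷3=20=t.

violet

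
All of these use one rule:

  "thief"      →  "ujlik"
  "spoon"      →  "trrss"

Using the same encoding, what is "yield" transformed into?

zkhpi

Each letter shifts forward by (position + 1), i.e. 1, 2, 3, … — the shift grows by one for each successive letter.
Applying it to yield: y+1=z, i+2=k, e+3=h, l+4=p, d+5=i.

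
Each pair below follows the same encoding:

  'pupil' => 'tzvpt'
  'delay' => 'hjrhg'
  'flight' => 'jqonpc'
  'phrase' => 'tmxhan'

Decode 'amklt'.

In pupil: p→t is +4, u→z is +5, p→v is +6, i→p is +7 — the shift increases by 1 each position. The shift increases by 1 at each position, starting from +4: 4, 5, 6, ….
Undoing it on amklt: a−4=w, m−5=h, k−6=e, l−7=e, t−8=l.

wheel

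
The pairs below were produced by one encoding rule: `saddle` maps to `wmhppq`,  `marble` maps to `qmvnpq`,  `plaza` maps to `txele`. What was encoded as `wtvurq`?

shrine

Shifts by position in saddle: pos 0: s→w (+4), pos 1: a→m (+12), pos 2: d→h (+4), pos 3: d→p (+12) — repeating every 2. It's a Vigenère-style cipher with numeric key [4,12]: position i shifts by key[i mod 2].
Reversing it on wtvurq: w−4=s, t−12=h, v−4=r, u−12=i, r−4=n, q−12=e.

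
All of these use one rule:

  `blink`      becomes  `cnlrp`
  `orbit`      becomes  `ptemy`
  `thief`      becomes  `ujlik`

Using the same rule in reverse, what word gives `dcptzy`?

Letter i (0-indexed) is shifted by i+1, so successive shifts are 1, 2, 3, ….
Decoding dcptzy: d−1=c, c−2=a, p−3=m, t−4=p, z−5=u, y−6=s.

campus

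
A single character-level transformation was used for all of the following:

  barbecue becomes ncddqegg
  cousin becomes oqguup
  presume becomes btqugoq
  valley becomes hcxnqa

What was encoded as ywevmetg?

mustache

It's a Vigenère-style cipher with numeric key [12,2]: position i shifts by key[i mod 2].
Undoing it on ywevmetg: y−12=m, w−2=u, e−12=s, v−2=t, m−12=a, e−2=c, t−12=h, g−2=e.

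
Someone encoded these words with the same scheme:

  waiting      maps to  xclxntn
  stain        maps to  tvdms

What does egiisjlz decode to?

Letter i (0-indexed) is shifted by i+1, so successive shifts are 1, 2, 3, ….
Reversing it on egiisjlz: e−1=d, g−2=e, i−3=f, i−4=e, s−5=n, j−6=d, l−7=e, z−8=r.

defender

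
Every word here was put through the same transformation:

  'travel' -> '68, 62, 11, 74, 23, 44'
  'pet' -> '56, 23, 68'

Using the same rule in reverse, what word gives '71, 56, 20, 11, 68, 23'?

update

t(#20)→68 and r(#18)→62: differences scale by 3, so n = 3·pos + 8. Each letter becomes 3×(its alphabet position, a=1..z=26) + 8.
Reversing it on 71, 56, 20, 11, 68, 23: 71→(71−8)÷3=21=u, 56→(56−8)÷3=16=p, 20→(20−8)÷3=4=d, 11→(11−8)÷3=1=a, 68→(68−8)÷3=20=t, 23→(23−8)÷3=5=e.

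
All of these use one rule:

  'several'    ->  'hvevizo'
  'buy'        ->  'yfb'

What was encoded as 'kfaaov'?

puzzle

Each pair mirrors across the alphabet (s↔h, e↔v, v↔e): positions sum to 25. Each letter is replaced by its mirror in the alphabet: a↔z, b↔y, c↔x, and so on (the Atbash cipher).
Undoing it on kfaaov: k↔p, f↔u, a↔z, a↔z, o↔l, v↔e.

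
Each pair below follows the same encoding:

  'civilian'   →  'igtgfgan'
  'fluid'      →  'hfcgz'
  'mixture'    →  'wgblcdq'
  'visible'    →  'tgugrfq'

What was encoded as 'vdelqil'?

Treating letters as 0–25, the rule is x ↦ 17x + 0 (mod 26).
Undoing it on vdelqil: v(21)→23·(21−0)≡15=p; d(3)→23·(3−0)≡17=r; e(4)→23·(4−0)≡14=o; l(11)→23·(11−0)≡19=t; q(16)→23·(16−0)≡4=e; i(8)→23·(8−0)≡2=c; l(11)→23·(11−0)≡19=t (all mod 26).

protect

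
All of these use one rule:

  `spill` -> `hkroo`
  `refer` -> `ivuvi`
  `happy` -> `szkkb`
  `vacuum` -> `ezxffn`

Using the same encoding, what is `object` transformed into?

Each letter's alphabet position (a=0..z=25) is mapped through 25·x+25 mod 26 — an affine cipher.
For object: o(14)→25·14+25≡11=l; b(1)→25·1+25≡24=y; j(9)→25·9+25≡16=q; e(4)→25·4+25≡21=v; c(2)→25·2+25≡23=x; t(19)→25·19+25≡6=g (all mod 26).

lyqvxg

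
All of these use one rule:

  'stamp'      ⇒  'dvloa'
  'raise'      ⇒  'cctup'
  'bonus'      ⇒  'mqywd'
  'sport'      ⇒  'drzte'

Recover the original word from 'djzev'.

A repeating key of period 2 is used — shifts +11, +2 over and over.
Decoding djzev: d−11=s, j−2=h, z−11=o, e−2=c, v−11=k.

shock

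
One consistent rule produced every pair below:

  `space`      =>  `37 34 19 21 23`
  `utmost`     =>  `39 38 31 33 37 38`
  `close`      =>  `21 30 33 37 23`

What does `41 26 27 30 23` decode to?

s is letter #19 and maps to 37: an offset of 18. Letters become their 1-based position plus 18 (so a→19, b→20, …).
Undoing it on 41 26 27 30 23: 41→(41−18)÷1=23=w, 26→(26−18)÷1=8=h, 27→(27−18)÷1=9=i, 30→(30−18)÷1=12=l, 23→(23−18)÷1=5=e.

while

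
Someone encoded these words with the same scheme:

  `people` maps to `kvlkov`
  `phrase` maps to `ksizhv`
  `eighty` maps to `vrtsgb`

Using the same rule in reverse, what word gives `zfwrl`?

audio

Letters are reflected about the middle of the alphabet (position → 25−position): Atbash.
Undoing it on zfwrl: z↔a, f↔u, w↔d, r↔i, l↔o.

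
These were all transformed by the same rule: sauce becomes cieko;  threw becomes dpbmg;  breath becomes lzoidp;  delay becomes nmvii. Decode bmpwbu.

reform

The shifts repeat in a cycle of length 2: positions 0,1,… shift by +10, +8, then the pattern repeats.
Undoing it on bmpwbu: b−10=r, m−8=e, p−10=f, w−8=o, b−10=r, u−8=m.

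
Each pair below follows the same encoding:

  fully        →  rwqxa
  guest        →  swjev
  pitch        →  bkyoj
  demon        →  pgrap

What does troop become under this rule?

Shifts by position in fully: pos 0: f→r (+12), pos 1: u→w (+2), pos 2: l→q (+5), pos 3: l→x (+12), pos 4: y→a (+2) — repeating every 3. It's a Vigenère-style cipher with numeric key [12,2,5]: position i shifts by key[i mod 3].
On troop: t+12=f, r+2=t, o+5=t, o+12=a, p+2=r.

fttar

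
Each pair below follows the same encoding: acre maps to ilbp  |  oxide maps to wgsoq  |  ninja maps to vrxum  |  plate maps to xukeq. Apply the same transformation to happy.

The shift increases by 1 at each position, starting from +8: 8, 9, 10, ….
On happy: h+8=p, a+9=j, p+10=z, p+11=a, y+12=k.

pjzak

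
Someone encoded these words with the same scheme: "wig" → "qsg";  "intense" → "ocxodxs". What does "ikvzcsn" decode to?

display

The output letters match the input read backwards, each shifted +10: wig reversed is giw. Two steps: reverse the string, then apply a Caesar shift of +10.
Undoing it on ikvzcsn: shift back: i−10=y, k−10=a, v−10=l, z−10=p, c−10=s, s−10=i, n−10=d → yalpsid; then reverse → display.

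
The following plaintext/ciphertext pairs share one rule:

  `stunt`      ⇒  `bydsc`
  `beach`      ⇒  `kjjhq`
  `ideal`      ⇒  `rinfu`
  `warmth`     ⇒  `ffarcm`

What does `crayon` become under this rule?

Shifts by position in stunt: pos 0: s→b (+9), pos 1: t→y (+5), pos 2: u→d (+9), pos 3: n→s (+5) — repeating every 2. A repeating key of period 2 is used — shifts +9, +5 over and over.
Applying it to crayon: c+9=l, r+5=w, a+9=j, y+5=d, o+9=x, n+5=s.

lwjdxs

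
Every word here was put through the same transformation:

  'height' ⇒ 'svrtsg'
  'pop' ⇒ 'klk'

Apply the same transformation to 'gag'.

tzt

This is the alphabet-reversal cipher (Atbash): a becomes z, b becomes y, etc.
For gag: g↔t, a↔z, g↔t.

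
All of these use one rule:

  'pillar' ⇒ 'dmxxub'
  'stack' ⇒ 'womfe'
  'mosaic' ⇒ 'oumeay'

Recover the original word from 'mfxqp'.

The output letters match the input read backwards, each shifted +12: pillar reversed is rallip. The word is reversed, then every letter is shifted forward by 12.
Reversing it on mfxqp: shift back: m−12=a, f−12=t, x−12=l, q−12=e, p−12=d → atled; then reverse → delta.

delta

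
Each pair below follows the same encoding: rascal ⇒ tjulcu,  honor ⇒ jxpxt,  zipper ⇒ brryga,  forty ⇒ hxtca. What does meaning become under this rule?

It's a Vigenère-style cipher with numeric key [2,9]: position i shifts by key[i mod 2].
Applying it to meaning: m+2=o, e+9=n, a+2=c, n+9=w, i+2=k, n+9=w, g+2=i.

oncwkwi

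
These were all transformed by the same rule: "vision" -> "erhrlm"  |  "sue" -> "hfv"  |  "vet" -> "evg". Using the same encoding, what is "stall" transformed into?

Each pair mirrors across the alphabet (v↔e, i↔r, s↔h): positions sum to 25. Letters are reflected about the middle of the alphabet (position → 25−position): Atbash.
Applying it to stall: s↔h, t↔g, a↔z, l↔o, l↔o.

hgzoo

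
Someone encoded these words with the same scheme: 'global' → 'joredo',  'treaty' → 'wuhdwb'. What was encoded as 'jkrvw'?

ghost

Compare letters: g→j is +3, l→o is +3, o→r is +3 — a constant shift. This is a Caesar cipher with shift 3.
Reversing it on jkrvw: j−3=g, k−3=h, r−3=o, v−3=s, w−3=t.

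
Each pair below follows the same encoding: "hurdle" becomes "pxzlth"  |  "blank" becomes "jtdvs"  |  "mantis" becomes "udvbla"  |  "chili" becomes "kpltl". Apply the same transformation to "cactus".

kdkbxa

The shift depends on letter class: consonant h→p is +8, but vowel u→x is +3. Two shifts are in play — +3 for a/e/i/o/u, +8 for every other letter.
On cactus: c(cons)+8=k, a(vowel)+3=d, c(cons)+8=k, t(cons)+8=b, u(vowel)+3=x, s(cons)+8=a.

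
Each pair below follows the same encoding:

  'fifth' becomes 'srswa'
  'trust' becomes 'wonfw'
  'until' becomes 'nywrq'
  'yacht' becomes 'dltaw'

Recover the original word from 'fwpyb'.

stone

f(5)→s(18) and i(8)→r(17) fit y≡17x+11 (mod 26); the inverse of 17 mod 26 is 23. Each letter's alphabet position (a=0..z=25) is mapped through 17·x+11 mod 26 — an affine cipher.
Undoing it on fwpyb: f(5)→23·(5−11)≡18=s; w(22)→23·(22−11)≡19=t; p(15)→23·(15−11)≡14=o; y(24)→23·(24−11)≡13=n; b(1)→23·(1−11)≡4=e (all mod 26).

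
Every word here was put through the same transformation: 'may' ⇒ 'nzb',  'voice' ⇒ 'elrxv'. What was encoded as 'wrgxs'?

Each pair mirrors across the alphabet (m↔n, a↔z, y↔b): positions sum to 25. Letters are reflected about the middle of the alphabet (position → 25−position): Atbash.
Undoing it on wrgxs: w↔d, r↔i, g↔t, x↔c, s↔h.

ditch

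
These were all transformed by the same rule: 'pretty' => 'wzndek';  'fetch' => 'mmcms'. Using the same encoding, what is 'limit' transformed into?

The shift increases by 1 at each position, starting from +7: 7, 8, 9, ….
For limit: l+7=s, i+8=q, m+9=v, i+10=s, t+11=e.

sqvse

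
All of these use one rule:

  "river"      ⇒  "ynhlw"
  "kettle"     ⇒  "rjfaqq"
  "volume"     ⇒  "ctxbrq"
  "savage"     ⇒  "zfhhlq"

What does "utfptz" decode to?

Shifts by position in river: pos 0: r→y (+7), pos 1: i→n (+5), pos 2: v→h (+12), pos 3: e→l (+7), pos 4: r→w (+5) — repeating every 3. It's a Vigenère-style cipher with numeric key [7,5,12]: position i shifts by key[i mod 3].
Undoing it on utfptz: u−7=n, t−5=o, f−12=t, p−7=i, t−5=o, z−12=n.

notion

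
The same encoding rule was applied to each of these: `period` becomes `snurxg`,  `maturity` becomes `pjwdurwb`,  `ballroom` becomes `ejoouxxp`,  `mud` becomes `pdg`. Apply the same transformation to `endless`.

nqgonvv

The shift depends on letter class: consonant p→s is +3, but vowel e→n is +9. The rule splits by letter class: vowels +9, consonants +3.
On endless: e(vowel)+9=n, n(cons)+3=q, d(cons)+3=g, l(cons)+3=o, e(vowel)+9=n, s(cons)+3=v, s(cons)+3=v.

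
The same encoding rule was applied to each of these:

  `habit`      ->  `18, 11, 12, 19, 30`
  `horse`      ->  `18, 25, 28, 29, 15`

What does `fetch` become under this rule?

16, 15, 30, 13, 18

h is letter #8 and maps to 18: an offset of 10. The number is (letter's place in the alphabet, a=1) + 10.
On fetch: f=6→16, e=5→15, t=20→30, c=3→13, h=8→18.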